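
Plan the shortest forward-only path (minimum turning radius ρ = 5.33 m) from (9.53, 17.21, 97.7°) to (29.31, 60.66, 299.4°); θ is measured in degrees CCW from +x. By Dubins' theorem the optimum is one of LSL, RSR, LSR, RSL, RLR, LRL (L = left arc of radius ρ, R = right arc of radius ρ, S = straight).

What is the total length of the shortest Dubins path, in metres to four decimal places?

Let ψ = atan2(Δy, Δx) = atan2(43.45, 19.78) = 65.5233° be the start→goal bearing.
Normalize: d = |goal − start| / ρ = 47.740453/5.33 = 8.956933, α = (θ_start − ψ) mod 360° = 32.1767° = 0.561590 rad, β = (θ_goal − ψ) mod 360° = 233.8767° = 4.081919 rad.
Common terms: sin α = 0.532533, cos α = 0.846409, sin β = -0.807751, cos β = -0.589524, cos(α−β) = -0.929133, d² = 80.226651. Work in radians in the unit-radius frame; every candidate has L = ρ·(t + p + q).
LSL: p² = 2 + d² − 2cos(α−β) + 2d(sin α − sin β) = 108.094569; p = √p² = 10.396854; φ = atan2(cos β − cos α, d + sin α − sin β) = -0.138555 rad; t = (φ − α) mod 2π = 5.583040 rad, q = (β − φ) mod 2π = 4.220474 rad → L = 5.33·(5.583040 + 10.396854 + 4.220474) = 5.33·20.200368 = 107.667963 m
RSR: p² = 2 + d² − 2cos(α−β) + 2d(sin β − sin α) = 60.075263; p = √p² = 7.750823; φ = atan2(cos α − cos β, d − sin α + sin β) = 0.186339 rad; t = (α − φ) mod 2π = 0.375251 rad, q = (φ − β) mod 2π = 2.387605 rad → L = 5.33·(0.375251 + 7.750823 + 2.387605) = 5.33·10.513680 = 56.037912 m
LSR: p² = d² − 2 + 2cos(α−β) + 2d(sin α + sin β) = 71.438168; p = √p² = 8.452110; φ = atan2(−cos α − cos β, d + sin α + sin β) − atan2(−2, p) = 0.202773 rad; t = (φ − α) mod 2π = 5.924368 rad, q = (φ − β) mod 2π = 2.404039 rad → L = 5.33·(5.924368 + 8.452110 + 2.404039) = 5.33·16.780518 = 89.440160 m
RSL: p² = d² − 2 + 2cos(α−β) − 2d(sin α + sin β) = 81.298603; p = √p² = 9.016574; φ = atan2(cos α + cos β, d − sin α − sin β) − atan2(2, p) = -0.190462 rad; t = (α − φ) mod 2π = 0.752052 rad, q = (β − φ) mod 2π = 4.272381 rad → L = 5.33·(0.752052 + 9.016574 + 4.272381) = 5.33·14.041006 = 74.838564 m
RLR: c = (6 − d² + 2cos(α−β) + 2d(sin α − sin β))/8 = -6.509408, |c| > 1 → infeasible
LRL: c = (6 − d² + 2cos(α−β) − 2d(sin α − sin β))/8 = -12.511821, |c| > 1 → infeasible
Shortest: RSR with L = 56.037912 m ≈ 56.0379 m

56.0379 m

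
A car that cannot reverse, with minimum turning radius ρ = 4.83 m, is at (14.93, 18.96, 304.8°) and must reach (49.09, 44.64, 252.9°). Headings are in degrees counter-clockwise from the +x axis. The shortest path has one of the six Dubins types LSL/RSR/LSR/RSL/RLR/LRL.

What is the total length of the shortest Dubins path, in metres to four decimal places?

57.6701 m

Let ψ = atan2(Δy, Δx) = atan2(25.68, 34.16) = 36.9343° be the start→goal bearing.
Normalize: d = |goal − start| / ρ = 42.736027/4.83 = 8.848039, α = (θ_start − ψ) mod 360° = 267.8657° = 4.675139 rad, β = (θ_goal − ψ) mod 360° = 215.9657° = 3.769313 rad.
Common terms: sin α = -0.999306, cos α = -0.037241, sin β = -0.587302, cos β = -0.809368, cos(α−β) = 0.617036, d² = 78.287789. Work in radians in the unit-radius frame; every candidate has L = ρ·(t + p + q).
LSL: p² = 2 + d² − 2cos(α−β) + 2d(sin α − sin β) = 71.762849; p = √p² = 8.471296; φ = atan2(cos β − cos α, d + sin α − sin β) = -0.091273 rad; t = (φ − α) mod 2π = 1.516773 rad, q = (β − φ) mod 2π = 3.860586 rad → L = 4.83·(1.516773 + 8.471296 + 3.860586) = 4.83·13.848655 = 66.889004 m
RSR: p² = 2 + d² − 2cos(α−β) + 2d(sin β − sin α) = 86.344586; p = √p² = 9.292179; φ = atan2(cos α − cos β, d − sin α + sin β) = 0.083190 rad; t = (α − φ) mod 2π = 4.591949 rad, q = (φ − β) mod 2π = 2.597062 rad → L = 4.83·(4.591949 + 9.292179 + 2.597062) = 4.83·16.481190 = 79.604147 m
LSR: p² = d² − 2 + 2cos(α−β) + 2d(sin α + sin β) = 49.445126; p = √p² = 7.031723; φ = atan2(−cos α − cos β, d + sin α + sin β) − atan2(−2, p) = 0.393173 rad; t = (φ − α) mod 2π = 2.001219 rad, q = (φ − β) mod 2π = 2.907045 rad → L = 4.83·(2.001219 + 7.031723 + 2.907045) = 4.83·11.939988 = 57.670140 m
RSL: p² = d² − 2 + 2cos(α−β) − 2d(sin α + sin β) = 105.598596; p = √p² = 10.276118; φ = atan2(cos α + cos β, d − sin α − sin β) − atan2(2, p) = -0.273180 rad; t = (α − φ) mod 2π = 4.948319 rad, q = (β − φ) mod 2π = 4.042493 rad → L = 4.83·(4.948319 + 10.276118 + 4.042493) = 4.83·19.266931 = 93.059275 m
RLR: c = (6 − d² + 2cos(α−β) + 2d(sin α − sin β))/8 = -9.793073, |c| > 1 → infeasible
LRL: c = (6 − d² + 2cos(α−β) − 2d(sin α − sin β))/8 = -7.970356, |c| > 1 → infeasible
Shortest: LSR with L = 57.670140 m ≈ 57.6701 m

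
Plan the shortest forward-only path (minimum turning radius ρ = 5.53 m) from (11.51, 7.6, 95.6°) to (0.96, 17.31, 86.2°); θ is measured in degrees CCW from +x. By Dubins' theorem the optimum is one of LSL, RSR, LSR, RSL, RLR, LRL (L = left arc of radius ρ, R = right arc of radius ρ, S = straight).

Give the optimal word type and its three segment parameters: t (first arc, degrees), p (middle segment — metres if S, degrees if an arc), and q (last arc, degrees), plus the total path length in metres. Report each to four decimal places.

Let ψ = atan2(Δy, Δx) = atan2(9.71, -10.55) = 137.3742° be the start→goal bearing.
Normalize: d = |goal − start| / ρ = 14.338291/5.53 = 2.592819, α = (θ_start − ψ) mod 360° = 318.2258° = 5.554088 rad, β = (θ_goal − ψ) mod 360° = 308.8258° = 5.390027 rad.
Common terms: sin α = -0.666196, cos α = 0.745776, sin β = -0.779056, cos β = 0.626955, cos(α−β) = 0.986572, d² = 6.722713. Work in radians in the unit-radius frame; every candidate has L = ρ·(t + p + q).
LSL: p² = 2 + d² − 2cos(α−β) + 2d(sin α − sin β) = 7.334814; p = √p² = 2.708286; φ = atan2(cos β − cos α, d + sin α − sin β) = -0.043887 rad; t = (φ − α) mod 2π = 0.685210 rad, q = (β − φ) mod 2π = 5.433915 rad → L = 5.53·(0.685210 + 2.708286 + 5.433915) = 5.53·8.827411 = 48.815581 m
RSR: p² = 2 + d² − 2cos(α−β) + 2d(sin β − sin α) = 6.164322; p = √p² = 2.482805; φ = atan2(cos α − cos β, d − sin α + sin β) = 0.047876 rad; t = (α − φ) mod 2π = 5.506212 rad, q = (φ − β) mod 2π = 0.941034 rad → L = 5.53·(5.506212 + 2.482805 + 0.941034) = 5.53·8.930052 = 49.383185 m
LSR: p² = d² − 2 + 2cos(α−β) + 2d(sin α + sin β) = -0.798698 < 0 → infeasible
RSL: p² = d² − 2 + 2cos(α−β) − 2d(sin α + sin β) = 14.190412; p = √p² = 3.767016; φ = atan2(cos α + cos β, d − sin α − sin β) − atan2(2, p) = -0.160389 rad; t = (α − φ) mod 2π = 5.714477 rad, q = (β − φ) mod 2π = 5.550416 rad → L = 5.53·(5.714477 + 3.767016 + 5.550416) = 5.53·15.031909 = 83.126458 m
RLR: c = (6 − d² + 2cos(α−β) + 2d(sin α − sin β))/8 = 0.229460; p = 2π − arccos c = 4.943912 rad; φ = atan2(cos α − cos β, d − sin α + sin β) = 0.047876 rad; t = (α − φ + p/2) mod 2π = 1.694983 rad, q = (α − β − t + p) mod 2π = 3.412990 rad → L = 5.53·(1.694983 + 4.943912 + 3.412990) = 5.53·10.051884 = 55.586919 m
LRL: c = (6 − d² + 2cos(α−β) − 2d(sin α − sin β))/8 = 0.083148; p = 2π − arccos c = 4.795633 rad; φ = atan2(cos β − cos α, d + sin α − sin β) = -0.043887 rad; t = (φ − α + p/2) mod 2π = 3.083026 rad, q = (β − α − t + p) mod 2π = 1.548546 rad → L = 5.53·(3.083026 + 4.795633 + 1.548546) = 5.53·9.427206 = 52.132447 m
Shortest: LSL with L = 48.815581 m ≈ 48.8156 m
Convert LSL to answer units (arcs ×180/π): t = 0.685210·180/π = 39.2596°, p = ρ·p = 5.53·2.708286 = 14.9768 m, q = 5.433915·180/π = 311.3404°, L = 48.8156 m.

LSL: t = 39.2596°, p = 14.9768 m, q = 311.3404°, L = 48.8156 m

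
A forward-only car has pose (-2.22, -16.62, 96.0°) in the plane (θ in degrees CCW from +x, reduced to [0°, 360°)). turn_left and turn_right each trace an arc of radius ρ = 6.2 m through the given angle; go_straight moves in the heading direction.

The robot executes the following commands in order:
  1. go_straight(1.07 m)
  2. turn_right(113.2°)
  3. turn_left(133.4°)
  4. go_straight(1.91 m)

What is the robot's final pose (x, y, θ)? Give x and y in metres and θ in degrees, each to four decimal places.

(12.2207, 1.3888, 116.2000°)

set_pose: (x, y, θ) = (-2.2200, -16.6200, 96.0000°), ρ = 6.2
go_straight(1.07): x += 1.07·cos θ, y += 1.07·sin θ → (-2.3318, -15.5559, 96.0000°)
turn_right(113.2°): centre at ρ to the right, rotate −113.2° → (5.6676, -8.9851, -17.2000° ≡ 342.8000°)
turn_left(133.4°): centre at ρ to the left, rotate +133.4° → (13.0640, -0.3250, 476.2000° ≡ 116.2000°)
go_straight(1.91): x += 1.91·cos θ, y += 1.91·sin θ → (12.2207, 1.3888, 116.2000°)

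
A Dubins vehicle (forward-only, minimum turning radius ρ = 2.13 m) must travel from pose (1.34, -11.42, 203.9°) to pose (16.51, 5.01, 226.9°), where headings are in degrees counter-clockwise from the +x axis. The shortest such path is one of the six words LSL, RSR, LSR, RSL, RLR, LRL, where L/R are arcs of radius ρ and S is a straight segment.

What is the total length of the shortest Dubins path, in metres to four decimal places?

Let ψ = atan2(Δy, Δx) = atan2(16.43, 15.17) = 47.2834° be the start→goal bearing.
Normalize: d = |goal − start| / ρ = 22.362330/2.13 = 10.498746, α = (θ_start − ψ) mod 360° = 156.6166° = 2.733476 rad, β = (θ_goal − ψ) mod 360° = 179.6166° = 3.134902 rad.
Common terms: sin α = 0.396881, cos α = -0.917870, sin β = 0.006691, cos β = -0.999978, cos(α−β) = 0.920505, d² = 110.223677. Work in radians in the unit-radius frame; every candidate has L = ρ·(t + p + q).
LSL: p² = 2 + d² − 2cos(α−β) + 2d(sin α − sin β) = 118.575689; p = √p² = 10.889246; φ = atan2(cos β − cos α, d + sin α − sin β) = -0.007540 rad; t = (φ − α) mod 2π = 3.542169 rad, q = (β − φ) mod 2π = 3.142442 rad → L = 2.13·(3.542169 + 10.889246 + 3.142442) = 2.13·17.573858 = 37.432317 m
RSR: p² = 2 + d² − 2cos(α−β) + 2d(sin β − sin α) = 102.189645; p = √p² = 10.108889; φ = atan2(cos α − cos β, d − sin α + sin β) = 0.008122 rad; t = (α − φ) mod 2π = 2.725353 rad, q = (φ − β) mod 2π = 3.156406 rad → L = 2.13·(2.725353 + 10.108889 + 3.156406) = 2.13·15.990649 = 34.060082 m
LSR: p² = d² − 2 + 2cos(α−β) + 2d(sin α + sin β) = 118.538697; p = √p² = 10.887548; φ = atan2(−cos α − cos β, d + sin α + sin β) − atan2(−2, p) = 0.355801 rad; t = (φ − α) mod 2π = 3.905510 rad, q = (φ − β) mod 2π = 3.504085 rad → L = 2.13·(3.905510 + 10.887548 + 3.504085) = 2.13·18.297143 = 38.972915 m
RSL: p² = d² − 2 + 2cos(α−β) − 2d(sin α + sin β) = 101.590676; p = √p² = 10.079220; φ = atan2(cos α + cos β, d − sin α − sin β) − atan2(2, p) = -0.383623 rad; t = (α − φ) mod 2π = 3.117099 rad, q = (β − φ) mod 2π = 3.518525 rad → L = 2.13·(3.117099 + 10.079220 + 3.518525) = 2.13·16.714844 = 35.602617 m
RLR: c = (6 − d² + 2cos(α−β) + 2d(sin α − sin β))/8 = -11.773706, |c| > 1 → infeasible
LRL: c = (6 − d² + 2cos(α−β) − 2d(sin α − sin β))/8 = -13.821961, |c| > 1 → infeasible
Shortest: RSR with L = 34.060082 m ≈ 34.0601 m

34.0601 m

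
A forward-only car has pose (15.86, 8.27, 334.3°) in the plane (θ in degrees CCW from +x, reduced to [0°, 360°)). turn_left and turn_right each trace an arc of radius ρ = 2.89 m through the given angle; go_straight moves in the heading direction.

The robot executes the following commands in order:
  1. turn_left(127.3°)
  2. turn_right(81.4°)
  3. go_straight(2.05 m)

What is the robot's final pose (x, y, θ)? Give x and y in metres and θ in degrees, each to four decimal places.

(23.7012, 15.4564, 20.2000°)

set_pose: (x, y, θ) = (15.8600, 8.2700, 334.3000°), ρ = 2.89
turn_left(127.3°): centre at ρ to the left, rotate +127.3° → (19.9442, 11.4552, 461.6000° ≡ 101.6000°)
turn_right(81.4°): centre at ρ to the right, rotate −81.4° → (21.7773, 14.7486, 20.2000°)
go_straight(2.05): x += 2.05·cos θ, y += 2.05·sin θ → (23.7012, 15.4564, 20.2000°)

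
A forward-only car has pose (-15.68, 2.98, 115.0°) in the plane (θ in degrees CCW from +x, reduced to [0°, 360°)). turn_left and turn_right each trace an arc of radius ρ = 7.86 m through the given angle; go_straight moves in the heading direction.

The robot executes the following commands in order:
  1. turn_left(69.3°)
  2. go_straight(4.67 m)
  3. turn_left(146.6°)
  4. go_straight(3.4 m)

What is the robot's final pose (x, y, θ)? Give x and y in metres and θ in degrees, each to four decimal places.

(-28.3122, -9.2133, 330.9000°)

set_pose: (x, y, θ) = (-15.6800, 2.9800, 115.0000°), ρ = 7.86
turn_left(69.3°): centre at ρ to the left, rotate +69.3° → (-23.3929, 7.4961, 184.3000°)
go_straight(4.67): x += 4.67·cos θ, y += 4.67·sin θ → (-28.0498, 7.1459, 184.3000°)
turn_left(146.6°): centre at ρ to the left, rotate +146.6° → (-31.2830, -7.5598, 330.9000°)
go_straight(3.4): x += 3.4·cos θ, y += 3.4·sin θ → (-28.3122, -9.2133, 330.9000°)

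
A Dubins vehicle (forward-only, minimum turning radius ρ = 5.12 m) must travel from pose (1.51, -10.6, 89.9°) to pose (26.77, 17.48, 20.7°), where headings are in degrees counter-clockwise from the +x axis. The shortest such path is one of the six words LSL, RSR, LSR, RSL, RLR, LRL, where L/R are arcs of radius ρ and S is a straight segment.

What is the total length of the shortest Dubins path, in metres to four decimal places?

38.1941 m

Let ψ = atan2(Δy, Δx) = atan2(28.08, 25.26) = 48.0263° be the start→goal bearing.
Normalize: d = |goal − start| / ρ = 37.769750/5.12 = 7.376904, α = (θ_start − ψ) mod 360° = 41.8737° = 0.730834 rad, β = (θ_goal − ψ) mod 360° = 332.6737° = 5.806251 rad.
Common terms: sin α = 0.667491, cos α = 0.744618, sin β = -0.459058, cos β = 0.888406, cos(α−β) = 0.355107, d² = 54.418716. Work in radians in the unit-radius frame; every candidate has L = ρ·(t + p + q).
LSL: p² = 2 + d² − 2cos(α−β) + 2d(sin α − sin β) = 72.329380; p = √p² = 8.504668; φ = atan2(cos β − cos α, d + sin α − sin β) = 0.016908 rad; t = (φ − α) mod 2π = 5.569259 rad, q = (β − φ) mod 2π = 5.789343 rad → L = 5.12·(5.569259 + 8.504668 + 5.789343) = 5.12·19.863271 = 101.699947 m
RSR: p² = 2 + d² − 2cos(α−β) + 2d(sin β − sin α) = 39.087625; p = √p² = 6.252010; φ = atan2(cos α − cos β, d − sin α + sin β) = -0.023001 rad; t = (α − φ) mod 2π = 0.753834 rad, q = (φ − β) mod 2π = 0.453933 rad → L = 5.12·(0.753834 + 6.252010 + 0.453933) = 5.12·7.459778 = 38.194061 m
LSR: p² = d² − 2 + 2cos(α−β) + 2d(sin α + sin β) = 56.204110; p = √p² = 7.496940; φ = atan2(−cos α − cos β, d + sin α + sin β) − atan2(−2, p) = 0.048654 rad; t = (φ − α) mod 2π = 5.601005 rad, q = (φ − β) mod 2π = 0.525588 rad → L = 5.12·(5.601005 + 7.496940 + 0.525588) = 5.12·13.623533 = 69.752489 m
RSL: p² = d² − 2 + 2cos(α−β) − 2d(sin α + sin β) = 50.053751; p = √p² = 7.074868; φ = atan2(cos α + cos β, d − sin α − sin β) − atan2(2, p) = -0.051518 rad; t = (α − φ) mod 2π = 0.782352 rad, q = (β − φ) mod 2π = 5.857769 rad → L = 5.12·(0.782352 + 7.074868 + 5.857769) = 5.12·13.714988 = 70.220740 m
RLR: c = (6 − d² + 2cos(α−β) + 2d(sin α − sin β))/8 = -3.885953, |c| > 1 → infeasible
LRL: c = (6 − d² + 2cos(α−β) − 2d(sin α − sin β))/8 = -8.041173, |c| > 1 → infeasible
Shortest: RSR with L = 38.194061 m ≈ 38.1941 m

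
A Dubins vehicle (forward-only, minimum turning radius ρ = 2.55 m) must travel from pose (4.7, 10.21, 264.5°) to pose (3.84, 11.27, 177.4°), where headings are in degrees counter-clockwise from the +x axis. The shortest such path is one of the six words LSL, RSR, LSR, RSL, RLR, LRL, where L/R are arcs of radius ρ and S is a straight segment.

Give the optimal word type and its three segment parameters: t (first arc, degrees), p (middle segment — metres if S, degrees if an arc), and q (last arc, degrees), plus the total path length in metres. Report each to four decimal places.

Let ψ = atan2(Δy, Δx) = atan2(1.06, -0.86) = 129.0531° be the start→goal bearing.
Normalize: d = |goal − start| / ρ = 1.364991/2.55 = 0.535291, α = (θ_start − ψ) mod 360° = 135.4469° = 2.363994 rad, β = (θ_goal − ψ) mod 360° = 48.3469° = 0.843812 rad.
Common terms: sin α = 0.701570, cos α = -0.712600, sin β = 0.747182, cos β = 0.664619, cos(α−β) = 0.050593, d² = 0.286536. Work in radians in the unit-radius frame; every candidate has L = ρ·(t + p + q).
LSL: p² = 2 + d² − 2cos(α−β) + 2d(sin α − sin β) = 2.136519; p = √p² = 1.461684; φ = atan2(cos β − cos α, d + sin α − sin β) = 1.229180 rad; t = (φ − α) mod 2π = 5.148372 rad, q = (β − φ) mod 2π = 5.897817 rad → L = 2.55·(5.148372 + 1.461684 + 5.897817) = 2.55·12.507873 = 31.895075 m
RSR: p² = 2 + d² − 2cos(α−β) + 2d(sin β − sin α) = 2.234181; p = √p² = 1.494718; φ = atan2(cos α − cos β, d − sin α + sin β) = -1.171645 rad; t = (α − φ) mod 2π = 3.535639 rad, q = (φ − β) mod 2π = 4.267729 rad → L = 2.55·(3.535639 + 1.494718 + 4.267729) = 2.55·9.298085 = 23.710116 m
LSR: p² = d² − 2 + 2cos(α−β) + 2d(sin α + sin β) = -0.061271 < 0 → infeasible
RSL: p² = d² − 2 + 2cos(α−β) − 2d(sin α + sin β) = -3.163285 < 0 → infeasible
RLR: c = (6 − d² + 2cos(α−β) + 2d(sin α − sin β))/8 = 0.720727; p = 2π − arccos c = 5.517240 rad; φ = atan2(cos α − cos β, d − sin α + sin β) = -1.171645 rad; t = (α − φ + p/2) mod 2π = 0.011073 rad, q = (α − β − t + p) mod 2π = 0.743163 rad → L = 2.55·(0.011073 + 5.517240 + 0.743163) = 2.55·6.271476 = 15.992265 m
LRL: c = (6 − d² + 2cos(α−β) − 2d(sin α − sin β))/8 = 0.732935; p = 2π − arccos c = 5.535015 rad; φ = atan2(cos β − cos α, d + sin α − sin β) = 1.229180 rad; t = (φ − α + p/2) mod 2π = 1.632694 rad, q = (β − α − t + p) mod 2π = 2.382139 rad → L = 2.55·(1.632694 + 5.535015 + 2.382139) = 2.55·9.549849 = 24.352115 m
Shortest: RLR with L = 15.992265 m ≈ 15.9923 m
Convert RLR to answer units (arcs ×180/π): t = 0.011073·180/π = 0.6345°, p = 5.517240·180/π = 316.1146°, q = 0.743163·180/π = 42.5801°, L = 15.9923 m.

RLR: t = 0.6345°, p = 316.1146°, q = 42.5801°, L = 15.9923 m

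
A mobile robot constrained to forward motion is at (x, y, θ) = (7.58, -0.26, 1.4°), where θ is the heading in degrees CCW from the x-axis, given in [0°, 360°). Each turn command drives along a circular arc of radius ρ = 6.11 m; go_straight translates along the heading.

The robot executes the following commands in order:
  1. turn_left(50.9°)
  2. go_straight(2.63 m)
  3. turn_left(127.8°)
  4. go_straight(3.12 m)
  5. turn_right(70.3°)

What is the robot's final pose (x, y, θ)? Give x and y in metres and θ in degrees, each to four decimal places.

(0.1489, 18.0739, 109.8000°)

set_pose: (x, y, θ) = (7.5800, -0.2600, 1.4000°), ρ = 6.11
turn_left(50.9°): centre at ρ to the left, rotate +50.9° → (12.2651, 2.1117, 52.3000°)
go_straight(2.63): x += 2.63·cos θ, y += 2.63·sin θ → (13.8734, 4.1927, 52.3000°)
turn_left(127.8°): centre at ρ to the left, rotate +127.8° → (9.0284, 14.0391, 180.1000°)
go_straight(3.12): x += 3.12·cos θ, y += 3.12·sin θ → (5.9084, 14.0336, 180.1000°)
turn_right(70.3°): centre at ρ to the right, rotate −70.3° → (0.1489, 18.0739, 109.8000°)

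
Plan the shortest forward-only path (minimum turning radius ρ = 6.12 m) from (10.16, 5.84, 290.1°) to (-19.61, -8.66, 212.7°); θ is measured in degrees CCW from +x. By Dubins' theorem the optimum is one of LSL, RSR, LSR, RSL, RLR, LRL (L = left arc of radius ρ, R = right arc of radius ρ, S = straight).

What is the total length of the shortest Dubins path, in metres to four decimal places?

Let ψ = atan2(Δy, Δx) = atan2(-14.50, -29.77) = -154.0308° be the start→goal bearing.
Normalize: d = |goal − start| / ρ = 33.113485/6.12 = 5.410700, α = (θ_start − ψ) mod 360° = 84.1308° = 1.468359 rad, β = (θ_goal − ψ) mod 360° = 6.7308° = 0.117474 rad.
Common terms: sin α = 0.994758, cos α = 0.102258, sin β = 0.117204, cos β = 0.993108, cos(α−β) = 0.218143, d² = 29.275677. Work in radians in the unit-radius frame; every candidate has L = ρ·(t + p + q).
LSL: p² = 2 + d² − 2cos(α−β) + 2d(sin α − sin β) = 40.335747; p = √p² = 6.351043; φ = atan2(cos β − cos α, d + sin α − sin β) = 0.140732 rad; t = (φ − α) mod 2π = 4.955558 rad, q = (β − φ) mod 2π = 6.259927 rad → L = 6.12·(4.955558 + 6.351043 + 6.259927) = 6.12·17.566529 = 107.507156 m
RSR: p² = 2 + d² − 2cos(α−β) + 2d(sin β − sin α) = 21.343033; p = √p² = 4.619852; φ = atan2(cos α − cos β, d − sin α + sin β) = -0.194046 rad; t = (α − φ) mod 2π = 1.662406 rad, q = (φ − β) mod 2π = 5.971665 rad → L = 6.12·(1.662406 + 4.619852 + 5.971665) = 6.12·12.253922 = 74.994004 m
LSR: p² = d² − 2 + 2cos(α−β) + 2d(sin α + sin β) = 39.744953; p = √p² = 6.304360; φ = atan2(−cos α − cos β, d + sin α + sin β) − atan2(−2, p) = 0.140818 rad; t = (φ − α) mod 2π = 4.955644 rad, q = (φ − β) mod 2π = 0.023344 rad → L = 6.12·(4.955644 + 6.304360 + 0.023344) = 6.12·11.283348 = 69.054088 m
RSL: p² = d² − 2 + 2cos(α−β) − 2d(sin α + sin β) = 15.678973; p = √p² = 3.959668; φ = atan2(cos α + cos β, d − sin α − sin β) − atan2(2, p) = -0.218212 rad; t = (α − φ) mod 2π = 1.686571 rad, q = (β − φ) mod 2π = 0.335686 rad → L = 6.12·(1.686571 + 3.959668 + 0.335686) = 6.12·5.981926 = 36.609388 m
RLR: c = (6 − d² + 2cos(α−β) + 2d(sin α − sin β))/8 = -1.667879, |c| > 1 → infeasible
LRL: c = (6 − d² + 2cos(α−β) − 2d(sin α − sin β))/8 = -4.041968, |c| > 1 → infeasible
Shortest: RSL with L = 36.609388 m ≈ 36.6094 m

36.6094 m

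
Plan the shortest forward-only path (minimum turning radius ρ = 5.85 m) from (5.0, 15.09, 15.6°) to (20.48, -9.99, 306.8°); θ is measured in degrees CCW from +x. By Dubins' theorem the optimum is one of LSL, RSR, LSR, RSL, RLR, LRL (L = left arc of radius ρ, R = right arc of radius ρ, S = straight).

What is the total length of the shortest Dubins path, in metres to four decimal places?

31.7959 m

Let ψ = atan2(Δy, Δx) = atan2(-25.08, 15.48) = -58.3161° be the start→goal bearing.
Normalize: d = |goal − start| / ρ = 29.472645/5.85 = 5.038059, α = (θ_start − ψ) mod 360° = 73.9161° = 1.290079 rad, β = (θ_goal − ψ) mod 360° = 5.1161° = 0.089292 rad.
Common terms: sin α = 0.960857, cos α = 0.277045, sin β = 0.089174, cos β = 0.996016, cos(α−β) = 0.361625, d² = 25.382038. Work in radians in the unit-radius frame; every candidate has L = ρ·(t + p + q).
LSL: p² = 2 + d² − 2cos(α−β) + 2d(sin α − sin β) = 35.441970; p = √p² = 5.953316; φ = atan2(cos β − cos α, d + sin α − sin β) = 0.121064 rad; t = (φ − α) mod 2π = 5.114170 rad, q = (β − φ) mod 2π = 6.251414 rad → L = 5.85·(5.114170 + 5.953316 + 6.251414) = 5.85·17.318900 = 101.315565 m
RSR: p² = 2 + d² − 2cos(α−β) + 2d(sin β − sin α) = 17.875608; p = √p² = 4.227955; φ = atan2(cos α − cos β, d − sin α + sin β) = -0.170882 rad; t = (α − φ) mod 2π = 1.460961 rad, q = (φ − β) mod 2π = 6.023011 rad → L = 5.85·(1.460961 + 4.227955 + 6.023011) = 5.85·11.711927 = 68.514775 m
LSR: p² = d² − 2 + 2cos(α−β) + 2d(sin α + sin β) = 34.685522; p = √p² = 5.889442; φ = atan2(−cos α − cos β, d + sin α + sin β) − atan2(−2, p) = 0.121235 rad; t = (φ − α) mod 2π = 5.114341 rad, q = (φ − β) mod 2π = 0.031943 rad → L = 5.85·(5.114341 + 5.889442 + 0.031943) = 5.85·11.035725 = 64.558994 m
RSL: p² = d² − 2 + 2cos(α−β) − 2d(sin α + sin β) = 13.525053; p = √p² = 3.677642; φ = atan2(cos α + cos β, d − sin α − sin β) − atan2(2, p) = -0.189095 rad; t = (α − φ) mod 2π = 1.479174 rad, q = (β − φ) mod 2π = 0.278388 rad → L = 5.85·(1.479174 + 3.677642 + 0.278388) = 5.85·5.435205 = 31.795947 m
RLR: c = (6 − d² + 2cos(α−β) + 2d(sin α − sin β))/8 = -1.234451, |c| > 1 → infeasible
LRL: c = (6 − d² + 2cos(α−β) − 2d(sin α − sin β))/8 = -3.430246, |c| > 1 → infeasible
Shortest: RSL with L = 31.795947 m ≈ 31.7959 m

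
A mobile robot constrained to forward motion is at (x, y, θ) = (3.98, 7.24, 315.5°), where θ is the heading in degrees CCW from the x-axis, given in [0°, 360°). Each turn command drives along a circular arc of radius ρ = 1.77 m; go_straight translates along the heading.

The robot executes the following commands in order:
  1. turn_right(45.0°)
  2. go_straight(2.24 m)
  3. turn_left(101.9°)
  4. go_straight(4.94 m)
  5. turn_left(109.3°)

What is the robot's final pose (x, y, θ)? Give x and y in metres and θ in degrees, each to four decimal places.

set_pose: (x, y, θ) = (3.9800, 7.2400, 315.5000°), ρ = 1.77
turn_right(45.0°): centre at ρ to the right, rotate −45.0° → (4.5093, 5.9930, 270.5000°)
go_straight(2.24): x += 2.24·cos θ, y += 2.24·sin θ → (4.5289, 3.7531, 270.5000°)
turn_left(101.9°): centre at ρ to the left, rotate +101.9° → (6.6789, 2.0398, 372.4000° ≡ 12.4000°)
go_straight(4.94): x += 4.94·cos θ, y += 4.94·sin θ → (11.5036, 3.1006, 12.4000°)
turn_left(109.3°): centre at ρ to the left, rotate +109.3° → (12.6295, 5.7594, 121.7000°)

(12.6295, 5.7594, 121.7000°)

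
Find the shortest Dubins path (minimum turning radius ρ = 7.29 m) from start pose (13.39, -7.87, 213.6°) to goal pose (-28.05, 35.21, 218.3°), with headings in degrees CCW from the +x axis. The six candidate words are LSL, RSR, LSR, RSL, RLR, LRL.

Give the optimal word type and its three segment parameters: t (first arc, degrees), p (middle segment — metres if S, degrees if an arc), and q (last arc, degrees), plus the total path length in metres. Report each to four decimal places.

RSL: t = 95.9067°, p = 42.9871 m, q = 100.6067°, L = 67.9904 m

Let ψ = atan2(Δy, Δx) = atan2(43.08, -41.44) = 133.8884° be the start→goal bearing.
Normalize: d = |goal − start| / ρ = 59.775915/7.29 = 8.199714, α = (θ_start − ψ) mod 360° = 79.7116° = 1.391230 rad, β = (θ_goal − ψ) mod 360° = 84.4116° = 1.473261 rad.
Common terms: sin α = 0.983921, cos α = 0.178603, sin β = 0.995247, cos β = 0.097381, cos(α−β) = 0.996637, d² = 67.235309. Work in radians in the unit-radius frame; every candidate has L = ρ·(t + p + q).
LSL: p² = 2 + d² − 2cos(α−β) + 2d(sin α − sin β) = 67.056296; p = √p² = 8.188791; φ = atan2(cos β − cos α, d + sin α − sin β) = -0.009919 rad; t = (φ − α) mod 2π = 4.882036 rad, q = (β − φ) mod 2π = 1.483179 rad → L = 7.29·(4.882036 + 8.188791 + 1.483179) = 7.29·14.554007 = 106.098709 m
RSR: p² = 2 + d² − 2cos(α−β) + 2d(sin β − sin α) = 67.427773; p = √p² = 8.211442; φ = atan2(cos α − cos β, d − sin α + sin β) = 0.009891 rad; t = (α − φ) mod 2π = 1.381339 rad, q = (φ − β) mod 2π = 4.819816 rad → L = 7.29·(1.381339 + 8.211442 + 4.819816) = 7.29·14.412596 = 105.067828 m
LSR: p² = d² − 2 + 2cos(α−β) + 2d(sin α + sin β) = 99.685814; p = √p² = 9.984278; φ = atan2(−cos α − cos β, d + sin α + sin β) − atan2(−2, p) = 0.170592 rad; t = (φ − α) mod 2π = 5.062547 rad, q = (φ − β) mod 2π = 4.980516 rad → L = 7.29·(5.062547 + 9.984278 + 4.980516) = 7.29·20.027342 = 145.999320 m
RSL: p² = d² − 2 + 2cos(α−β) − 2d(sin α + sin β) = 34.771354; p = √p² = 5.896724; φ = atan2(cos α + cos β, d − sin α − sin β) − atan2(2, p) = -0.282658 rad; t = (α − φ) mod 2π = 1.673888 rad, q = (β − φ) mod 2π = 1.755919 rad → L = 7.29·(1.673888 + 5.896724 + 1.755919) = 7.29·9.326531 = 67.990410 m
RLR: c = (6 − d² + 2cos(α−β) + 2d(sin α − sin β))/8 = -7.428472, |c| > 1 → infeasible
LRL: c = (6 − d² + 2cos(α−β) − 2d(sin α − sin β))/8 = -7.382037, |c| > 1 → infeasible
Shortest: RSL with L = 67.990410 m ≈ 67.9904 m
Convert RSL to answer units (arcs ×180/π): t = 1.673888·180/π = 95.9067°, p = ρ·p = 7.29·5.896724 = 42.9871 m, q = 1.755919·180/π = 100.6067°, L = 67.9904 m.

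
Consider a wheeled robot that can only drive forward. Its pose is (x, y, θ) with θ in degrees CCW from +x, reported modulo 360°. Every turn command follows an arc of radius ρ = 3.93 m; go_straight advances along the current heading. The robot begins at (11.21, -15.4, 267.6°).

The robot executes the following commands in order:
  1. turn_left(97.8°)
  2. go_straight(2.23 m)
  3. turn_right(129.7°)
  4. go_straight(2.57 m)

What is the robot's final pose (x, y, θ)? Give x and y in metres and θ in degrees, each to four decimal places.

set_pose: (x, y, θ) = (11.2100, -15.4000, 267.6000°), ρ = 3.93
turn_left(97.8°): centre at ρ to the left, rotate +97.8° → (15.5064, -19.4771, 365.4000° ≡ 5.4000°)
go_straight(2.23): x += 2.23·cos θ, y += 2.23·sin θ → (17.7265, -19.2673, 5.4000°)
turn_right(129.7°): centre at ρ to the right, rotate −129.7° → (21.3429, -25.3945, -124.3000° ≡ 235.7000°)
go_straight(2.57): x += 2.57·cos θ, y += 2.57·sin θ → (19.8947, -27.5176, 235.7000°)

(19.8947, -27.5176, 235.7000°)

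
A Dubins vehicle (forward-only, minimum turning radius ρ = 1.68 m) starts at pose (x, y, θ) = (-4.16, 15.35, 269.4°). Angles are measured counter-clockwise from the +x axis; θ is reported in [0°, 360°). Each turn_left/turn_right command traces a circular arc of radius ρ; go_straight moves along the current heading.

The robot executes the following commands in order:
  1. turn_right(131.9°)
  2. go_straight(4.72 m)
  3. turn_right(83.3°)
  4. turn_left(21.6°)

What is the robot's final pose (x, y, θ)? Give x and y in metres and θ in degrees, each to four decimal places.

set_pose: (x, y, θ) = (-4.1600, 15.3500, 269.4000°), ρ = 1.68
turn_right(131.9°): centre at ρ to the right, rotate −131.9° → (-6.9749, 14.1290, 137.5000°)
go_straight(4.72): x += 4.72·cos θ, y += 4.72·sin θ → (-10.4548, 17.3178, 137.5000°)
turn_right(83.3°): centre at ρ to the right, rotate −83.3° → (-10.6824, 19.5391, 54.2000°)
turn_left(21.6°): centre at ρ to the left, rotate +21.6° → (-10.4164, 20.1097, 75.8000°)

(-10.4164, 20.1097, 75.8000°)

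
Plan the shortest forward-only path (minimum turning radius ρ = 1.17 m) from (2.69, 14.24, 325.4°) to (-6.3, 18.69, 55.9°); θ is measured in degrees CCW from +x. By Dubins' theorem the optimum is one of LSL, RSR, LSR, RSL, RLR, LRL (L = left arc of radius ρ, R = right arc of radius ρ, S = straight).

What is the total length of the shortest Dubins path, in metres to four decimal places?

Let ψ = atan2(Δy, Δx) = atan2(4.45, -8.99) = 153.6648° be the start→goal bearing.
Normalize: d = |goal − start| / ρ = 10.031082/1.17 = 8.573574, α = (θ_start − ψ) mod 360° = 171.7352° = 2.997344 rad, β = (θ_goal − ψ) mod 360° = 262.2352° = 4.576867 rad.
Common terms: sin α = 0.143749, cos α = -0.989614, sin β = -0.990831, cos β = -0.135108, cos(α−β) = -0.008727, d² = 73.506173. Work in radians in the unit-radius frame; every candidate has L = ρ·(t + p + q).
LSL: p² = 2 + d² − 2cos(α−β) + 2d(sin α − sin β) = 94.978437; p = √p² = 9.745688; φ = atan2(cos β − cos α, d + sin α − sin β) = 0.087793 rad; t = (φ − α) mod 2π = 3.373635 rad, q = (β − φ) mod 2π = 4.489074 rad → L = 1.17·(3.373635 + 9.745688 + 4.489074) = 1.17·17.608396 = 20.601824 m
RSR: p² = 2 + d² − 2cos(α−β) + 2d(sin β − sin α) = 56.068815; p = √p² = 7.487911; φ = atan2(cos α − cos β, d − sin α + sin β) = -0.114367 rad; t = (α − φ) mod 2π = 3.111711 rad, q = (φ − β) mod 2π = 1.591951 rad → L = 1.17·(3.111711 + 7.487911 + 1.591951) = 1.17·12.191574 = 14.264141 m
LSR: p² = d² − 2 + 2cos(α−β) + 2d(sin α + sin β) = 56.963681; p = √p² = 7.547429; φ = atan2(−cos α − cos β, d + sin α + sin β) − atan2(−2, p) = 0.403589 rad; t = (φ − α) mod 2π = 3.689430 rad, q = (φ − β) mod 2π = 2.109907 rad → L = 1.17·(3.689430 + 7.547429 + 2.109907) = 1.17·13.346766 = 15.615717 m
RSL: p² = d² − 2 + 2cos(α−β) − 2d(sin α + sin β) = 86.013758; p = √p² = 9.274360; φ = atan2(cos α + cos β, d − sin α − sin β) − atan2(2, p) = -0.331222 rad; t = (α − φ) mod 2π = 3.328566 rad, q = (β − φ) mod 2π = 4.908089 rad → L = 1.17·(3.328566 + 9.274360 + 4.908089) = 1.17·17.511015 = 20.487888 m
RLR: c = (6 − d² + 2cos(α−β) + 2d(sin α − sin β))/8 = -6.008602, |c| > 1 → infeasible
LRL: c = (6 − d² + 2cos(α−β) − 2d(sin α − sin β))/8 = -10.872305, |c| > 1 → infeasible
Shortest: RSR with L = 14.264141 m ≈ 14.2641 m

14.2641 m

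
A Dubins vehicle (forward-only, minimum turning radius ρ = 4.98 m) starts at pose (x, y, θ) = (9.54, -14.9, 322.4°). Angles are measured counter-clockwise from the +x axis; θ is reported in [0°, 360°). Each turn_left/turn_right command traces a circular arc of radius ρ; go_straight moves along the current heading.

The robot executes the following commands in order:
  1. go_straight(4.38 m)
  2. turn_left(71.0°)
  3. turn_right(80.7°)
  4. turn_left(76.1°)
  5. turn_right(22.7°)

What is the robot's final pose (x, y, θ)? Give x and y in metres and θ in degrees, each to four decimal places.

(33.1204, -18.9637, 6.1000°)

set_pose: (x, y, θ) = (9.5400, -14.9000, 322.4000°), ρ = 4.98
go_straight(4.38): x += 4.38·cos θ, y += 4.38·sin θ → (13.0102, -17.5724, 322.4000°)
turn_left(71.0°): centre at ρ to the left, rotate +71.0° → (18.7901, -17.7844, 393.4000° ≡ 33.4000°)
turn_right(80.7°): centre at ρ to the right, rotate −80.7° → (25.1914, -18.5647, -47.3000° ≡ 312.7000°)
turn_left(76.1°): centre at ρ to the left, rotate +76.1° → (31.2504, -19.5515, 388.8000° ≡ 28.8000°)
turn_right(22.7°): centre at ρ to the right, rotate −22.7° → (33.1204, -18.9637, 6.1000°)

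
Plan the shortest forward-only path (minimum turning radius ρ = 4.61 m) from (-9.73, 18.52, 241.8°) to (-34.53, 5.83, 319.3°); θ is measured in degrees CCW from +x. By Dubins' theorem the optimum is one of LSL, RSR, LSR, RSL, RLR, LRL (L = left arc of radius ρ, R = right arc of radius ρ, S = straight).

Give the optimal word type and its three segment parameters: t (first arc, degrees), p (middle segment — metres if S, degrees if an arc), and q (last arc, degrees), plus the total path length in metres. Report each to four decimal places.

RSL: t = 55.0785°, p = 18.9403 m, q = 132.5785°, L = 34.0392 m

Let ψ = atan2(Δy, Δx) = atan2(-12.69, -24.80) = -152.9015° be the start→goal bearing.
Normalize: d = |goal − start| / ρ = 27.858142/4.61 = 6.042981, α = (θ_start − ψ) mod 360° = 34.7015° = 0.605655 rad, β = (θ_goal − ψ) mod 360° = 112.2015° = 1.958285 rad.
Common terms: sin α = 0.569301, cos α = 0.822129, sin β = 0.925861, cos β = -0.377864, cos(α−β) = 0.216440, d² = 36.517619. Work in radians in the unit-radius frame; every candidate has L = ρ·(t + p + q).
LSL: p² = 2 + d² − 2cos(α−β) + 2d(sin α − sin β) = 33.775365; p = √p² = 5.811658; φ = atan2(cos β − cos α, d + sin α − sin β) = -0.207977 rad; t = (φ − α) mod 2π = 5.469554 rad, q = (β − φ) mod 2π = 2.166262 rad → L = 4.61·(5.469554 + 5.811658 + 2.166262) = 4.61·13.447473 = 61.992851 m
RSR: p² = 2 + d² − 2cos(α−β) + 2d(sin β − sin α) = 42.394115; p = √p² = 6.511076; φ = atan2(cos α − cos β, d − sin α + sin β) = 0.185360 rad; t = (α − φ) mod 2π = 0.420295 rad, q = (φ − β) mod 2π = 4.510260 rad → L = 4.61·(0.420295 + 6.511076 + 4.510260) = 4.61·11.441631 = 52.745921 m
LSR: p² = d² − 2 + 2cos(α−β) + 2d(sin α + sin β) = 53.020964; p = √p² = 7.281550; φ = atan2(−cos α − cos β, d + sin α + sin β) − atan2(−2, p) = 0.209189 rad; t = (φ − α) mod 2π = 5.886719 rad, q = (φ − β) mod 2π = 4.534089 rad → L = 4.61·(5.886719 + 7.281550 + 4.534089) = 4.61·17.702358 = 81.607871 m
RSL: p² = d² − 2 + 2cos(α−β) − 2d(sin α + sin β) = 16.880034; p = √p² = 4.108532; φ = atan2(cos α + cos β, d − sin α − sin β) − atan2(2, p) = -0.355647 rad; t = (α − φ) mod 2π = 0.961302 rad, q = (β − φ) mod 2π = 2.313932 rad → L = 4.61·(0.961302 + 4.108532 + 2.313932) = 4.61·7.383766 = 34.039159 m
RLR: c = (6 − d² + 2cos(α−β) + 2d(sin α − sin β))/8 = -4.299264, |c| > 1 → infeasible
LRL: c = (6 − d² + 2cos(α−β) − 2d(sin α − sin β))/8 = -3.221921, |c| > 1 → infeasible
Shortest: RSL with L = 34.039159 m ≈ 34.0392 m
Convert RSL to answer units (arcs ×180/π): t = 0.961302·180/π = 55.0785°, p = ρ·p = 4.61·4.108532 = 18.9403 m, q = 2.313932·180/π = 132.5785°, L = 34.0392 m.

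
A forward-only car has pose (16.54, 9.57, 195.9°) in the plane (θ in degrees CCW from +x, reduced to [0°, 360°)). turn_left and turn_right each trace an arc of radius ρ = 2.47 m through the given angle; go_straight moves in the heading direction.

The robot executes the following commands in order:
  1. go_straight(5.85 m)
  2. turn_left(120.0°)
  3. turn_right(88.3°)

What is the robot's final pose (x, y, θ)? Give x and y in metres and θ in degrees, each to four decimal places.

set_pose: (x, y, θ) = (16.5400, 9.5700, 195.9000°), ρ = 2.47
go_straight(5.85): x += 5.85·cos θ, y += 5.85·sin θ → (10.9138, 7.9673, 195.9000°)
turn_left(120.0°): centre at ρ to the left, rotate +120.0° → (9.8716, 3.8181, 315.9000°)
turn_right(88.3°): centre at ρ to the right, rotate −88.3° → (9.9767, 0.3788, 227.6000°)

(9.9767, 0.3788, 227.6000°)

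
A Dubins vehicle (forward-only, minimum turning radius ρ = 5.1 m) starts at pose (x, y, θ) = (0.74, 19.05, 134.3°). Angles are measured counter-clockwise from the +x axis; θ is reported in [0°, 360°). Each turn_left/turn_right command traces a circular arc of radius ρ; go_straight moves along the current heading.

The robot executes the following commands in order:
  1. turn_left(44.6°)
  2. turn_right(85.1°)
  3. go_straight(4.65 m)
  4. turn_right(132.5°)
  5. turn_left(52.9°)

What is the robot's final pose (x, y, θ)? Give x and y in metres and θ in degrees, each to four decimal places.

set_pose: (x, y, θ) = (0.7400, 19.0500, 134.3000°), ρ = 5.1
turn_left(44.6°): centre at ρ to the left, rotate +44.6° → (-2.8121, 20.5871, 178.9000°)
turn_right(85.1°): centre at ρ to the right, rotate −85.1° → (-7.8030, 25.3482, 93.8000°)
go_straight(4.65): x += 4.65·cos θ, y += 4.65·sin θ → (-8.1112, 29.9880, 93.8000°)
turn_right(132.5°): centre at ρ to the right, rotate −132.5° → (0.1663, 34.3062, -38.7000° ≡ 321.3000°)
turn_left(52.9°): centre at ρ to the left, rotate +52.9° → (4.6062, 33.3422, 374.2000° ≡ 14.2000°)

(4.6062, 33.3422, 14.2000°)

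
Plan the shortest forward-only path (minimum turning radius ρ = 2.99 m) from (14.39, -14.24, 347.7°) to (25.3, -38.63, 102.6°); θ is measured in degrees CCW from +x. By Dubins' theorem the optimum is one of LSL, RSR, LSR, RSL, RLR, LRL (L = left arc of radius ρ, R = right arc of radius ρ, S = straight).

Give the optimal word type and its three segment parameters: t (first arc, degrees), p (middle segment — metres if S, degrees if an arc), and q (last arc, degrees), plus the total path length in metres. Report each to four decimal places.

RSL: t = 70.9771°, p = 22.9789 m, q = 185.8771°, L = 36.3830 m

Let ψ = atan2(Δy, Δx) = atan2(-24.39, 10.91) = -65.9003° be the start→goal bearing.
Normalize: d = |goal − start| / ρ = 26.718911/2.99 = 8.936091, α = (θ_start − ψ) mod 360° = 53.6003° = 0.935502 rad, β = (θ_goal − ψ) mod 360° = 168.5003° = 2.940886 rad.
Common terms: sin α = 0.804897, cos α = 0.593414, sin β = 0.199362, cos β = -0.979926, cos(α−β) = -0.421036, d² = 79.853715. Work in radians in the unit-radius frame; every candidate has L = ρ·(t + p + q).
LSL: p² = 2 + d² − 2cos(α−β) + 2d(sin α − sin β) = 93.518022; p = √p² = 9.670472; φ = atan2(cos β − cos α, d + sin α − sin β) = -0.163422 rad; t = (φ − α) mod 2π = 5.184261 rad, q = (β − φ) mod 2π = 3.104307 rad → L = 2.99·(5.184261 + 9.670472 + 3.104307) = 2.99·17.959040 = 53.697530 m
RSR: p² = 2 + d² − 2cos(α−β) + 2d(sin β − sin α) = 71.873552; p = √p² = 8.477827; φ = atan2(cos α − cos β, d − sin α + sin β) = 0.186665 rad; t = (α − φ) mod 2π = 0.748837 rad, q = (φ − β) mod 2π = 3.528965 rad → L = 2.99·(0.748837 + 8.477827 + 3.528965) = 2.99·12.755629 = 38.139331 m
LSR: p² = d² − 2 + 2cos(α−β) + 2d(sin α + sin β) = 94.959950; p = √p² = 9.744740; φ = atan2(−cos α − cos β, d + sin α + sin β) − atan2(−2, p) = 0.241291 rad; t = (φ − α) mod 2π = 5.588974 rad, q = (φ − β) mod 2π = 3.583591 rad → L = 2.99·(5.588974 + 9.744740 + 3.583591) = 2.99·18.917305 = 56.562742 m
RSL: p² = d² − 2 + 2cos(α−β) − 2d(sin α + sin β) = 59.063337; p = √p² = 7.685268; φ = atan2(cos α + cos β, d − sin α − sin β) − atan2(2, p) = -0.303282 rad; t = (α − φ) mod 2π = 1.238784 rad, q = (β − φ) mod 2π = 3.244168 rad → L = 2.99·(1.238784 + 7.685268 + 3.244168) = 2.99·12.168219 = 36.382976 m
RLR: c = (6 − d² + 2cos(α−β) + 2d(sin α − sin β))/8 = -7.984194, |c| > 1 → infeasible
LRL: c = (6 − d² + 2cos(α−β) − 2d(sin α − sin β))/8 = -10.689753, |c| > 1 → infeasible
Shortest: RSL with L = 36.382976 m ≈ 36.3830 m
Convert RSL to answer units (arcs ×180/π): t = 1.238784·180/π = 70.9771°, p = ρ·p = 2.99·7.685268 = 22.9789 m, q = 3.244168·180/π = 185.8771°, L = 36.3830 m.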